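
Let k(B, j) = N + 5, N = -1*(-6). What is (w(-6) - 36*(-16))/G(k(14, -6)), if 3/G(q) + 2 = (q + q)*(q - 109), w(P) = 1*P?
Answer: -410020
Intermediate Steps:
N = 6
w(P) = P
k(B, j) = 11 (k(B, j) = 6 + 5 = 11)
G(q) = 3/(-2 + 2*q*(-109 + q)) (G(q) = 3/(-2 + (q + q)*(q - 109)) = 3/(-2 + (2*q)*(-109 + q)) = 3/(-2 + 2*q*(-109 + q)))
(w(-6) - 36*(-16))/G(k(14, -6)) = (-6 - 36*(-16))/((3/(2*(-1 + 11² - 109*11)))) = (-6 + 576)/((3/(2*(-1 + 121 - 1199)))) = 570/(((3/2)/(-1079))) = 570/(((3/2)*(-1/1079))) = 570/(-3/2158) = 570*(-2158/3) = -410020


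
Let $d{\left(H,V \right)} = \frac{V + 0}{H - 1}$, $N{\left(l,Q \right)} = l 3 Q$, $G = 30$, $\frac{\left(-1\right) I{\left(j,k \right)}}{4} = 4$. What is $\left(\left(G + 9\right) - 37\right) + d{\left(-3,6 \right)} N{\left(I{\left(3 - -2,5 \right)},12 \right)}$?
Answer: $866$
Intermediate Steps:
$I{\left(j,k \right)} = -16$ ($I{\left(j,k \right)} = \left(-4\right) 4 = -16$)
$N{\left(l,Q \right)} = 3 Q l$ ($N{\left(l,Q \right)} = 3 l Q = 3 Q l$)
$d{\left(H,V \right)} = \frac{V}{-1 + H}$
$\left(\left(G + 9\right) - 37\right) + d{\left(-3,6 \right)} N{\left(I{\left(3 - -2,5 \right)},12 \right)} = \left(\left(30 + 9\right) - 37\right) + \frac{6}{-1 - 3} \cdot 3 \cdot 12 \left(-16\right) = \left(39 - 37\right) + \frac{6}{-4} \left(-576\right) = 2 + 6 \left(- \frac{1}{4}\right) \left(-576\right) = 2 - -864 = 2 + 864 = 866$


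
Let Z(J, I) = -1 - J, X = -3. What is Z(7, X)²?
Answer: 64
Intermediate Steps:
Z(7, X)² = (-1 - 1*7)² = (-1 - 7)² = (-8)² = 64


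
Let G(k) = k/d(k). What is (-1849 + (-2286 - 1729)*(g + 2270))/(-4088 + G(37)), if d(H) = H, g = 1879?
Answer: 16660084/4087 ≈ 4076.4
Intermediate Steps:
G(k) = 1 (G(k) = k/k = 1)
(-1849 + (-2286 - 1729)*(g + 2270))/(-4088 + G(37)) = (-1849 + (-2286 - 1729)*(1879 + 2270))/(-4088 + 1) = (-1849 - 4015*4149)/(-4087) = (-1849 - 16658235)*(-1/4087) = -16660084*(-1/4087) = 16660084/4087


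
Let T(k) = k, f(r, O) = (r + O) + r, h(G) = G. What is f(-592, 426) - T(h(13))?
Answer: -771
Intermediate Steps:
f(r, O) = O + 2*r (f(r, O) = (O + r) + r = O + 2*r)
f(-592, 426) - T(h(13)) = (426 + 2*(-592)) - 1*13 = (426 - 1184) - 13 = -758 - 13 = -771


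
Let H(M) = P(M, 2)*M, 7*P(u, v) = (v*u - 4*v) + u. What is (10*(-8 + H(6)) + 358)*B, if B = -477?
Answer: -1214442/7 ≈ -1.7349e+5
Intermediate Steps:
P(u, v) = -4*v/7 + u/7 + u*v/7 (P(u, v) = ((v*u - 4*v) + u)/7 = ((u*v - 4*v) + u)/7 = ((-4*v + u*v) + u)/7 = (u - 4*v + u*v)/7 = -4*v/7 + u/7 + u*v/7)
H(M) = M*(-8/7 + 3*M/7) (H(M) = (-4/7*2 + M/7 + (⅐)*M*2)*M = (-8/7 + M/7 + 2*M/7)*M = (-8/7 + 3*M/7)*M = M*(-8/7 + 3*M/7))
(10*(-8 + H(6)) + 358)*B = (10*(-8 + (⅐)*6*(-8 + 3*6)) + 358)*(-477) = (10*(-8 + (⅐)*6*(-8 + 18)) + 358)*(-477) = (10*(-8 + (⅐)*6*10) + 358)*(-477) = (10*(-8 + 60/7) + 358)*(-477) = (10*(4/7) + 358)*(-477) = (40/7 + 358)*(-477) = (2546/7)*(-477) = -1214442/7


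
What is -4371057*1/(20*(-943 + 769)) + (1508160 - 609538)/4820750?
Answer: 702496674577/559207000 ≈ 1256.2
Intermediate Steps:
-4371057*1/(20*(-943 + 769)) + (1508160 - 609538)/4820750 = -4371057/((-174*20)) + 898622*(1/4820750) = -4371057/(-3480) + 449311/2410375 = -4371057*(-1/3480) + 449311/2410375 = 1457019/1160 + 449311/2410375 = 702496674577/559207000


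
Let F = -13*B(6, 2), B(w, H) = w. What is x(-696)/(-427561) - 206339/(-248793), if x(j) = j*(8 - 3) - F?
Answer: 89068902965/106374183873 ≈ 0.83732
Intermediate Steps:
F = -78 (F = -13*6 = -78)
x(j) = 78 + 5*j (x(j) = j*(8 - 3) - 1*(-78) = j*5 + 78 = 5*j + 78 = 78 + 5*j)
x(-696)/(-427561) - 206339/(-248793) = (78 + 5*(-696))/(-427561) - 206339/(-248793) = (78 - 3480)*(-1/427561) - 206339*(-1/248793) = -3402*(-1/427561) + 206339/248793 = 3402/427561 + 206339/248793 = 89068902965/106374183873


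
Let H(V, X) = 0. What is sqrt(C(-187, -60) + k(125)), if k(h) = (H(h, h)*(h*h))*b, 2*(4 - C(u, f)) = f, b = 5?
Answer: sqrt(34) ≈ 5.8309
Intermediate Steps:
C(u, f) = 4 - f/2
k(h) = 0 (k(h) = (0*(h*h))*5 = (0*h**2)*5 = 0*5 = 0)
sqrt(C(-187, -60) + k(125)) = sqrt((4 - 1/2*(-60)) + 0) = sqrt((4 + 30) + 0) = sqrt(34 + 0) = sqrt(34)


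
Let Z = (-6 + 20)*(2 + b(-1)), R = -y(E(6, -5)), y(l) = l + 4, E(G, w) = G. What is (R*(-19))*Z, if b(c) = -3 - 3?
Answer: -10640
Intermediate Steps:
y(l) = 4 + l
b(c) = -6
R = -10 (R = -(4 + 6) = -1*10 = -10)
Z = -56 (Z = (-6 + 20)*(2 - 6) = 14*(-4) = -56)
(R*(-19))*Z = -10*(-19)*(-56) = 190*(-56) = -10640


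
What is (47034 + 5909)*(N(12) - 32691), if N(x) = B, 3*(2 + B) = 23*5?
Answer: -5186508052/3 ≈ -1.7288e+9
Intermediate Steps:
B = 109/3 (B = -2 + (23*5)/3 = -2 + (1/3)*115 = -2 + 115/3 = 109/3 ≈ 36.333)
N(x) = 109/3
(47034 + 5909)*(N(12) - 32691) = (47034 + 5909)*(109/3 - 32691) = 52943*(-97964/3) = -5186508052/3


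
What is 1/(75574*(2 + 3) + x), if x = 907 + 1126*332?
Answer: 1/752609 ≈ 1.3287e-6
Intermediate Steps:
x = 374739 (x = 907 + 373832 = 374739)
1/(75574*(2 + 3) + x) = 1/(75574*(2 + 3) + 374739) = 1/(75574*5 + 374739) = 1/(377870 + 374739) = 1/752609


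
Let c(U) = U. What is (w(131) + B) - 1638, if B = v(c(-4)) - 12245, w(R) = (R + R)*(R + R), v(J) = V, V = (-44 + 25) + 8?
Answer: 54750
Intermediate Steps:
V = -11 (V = -19 + 8 = -11)
v(J) = -11
w(R) = 4*R**2 (w(R) = (2*R)*(2*R) = 4*R**2)
B = -12256 (B = -11 - 12245 = -12256)
(w(131) + B) - 1638 = (4*131**2 - 12256) - 1638 = (4*17161 - 12256) - 1638 = (68644 - 12256) - 1638 = 56388 - 1638 = 54750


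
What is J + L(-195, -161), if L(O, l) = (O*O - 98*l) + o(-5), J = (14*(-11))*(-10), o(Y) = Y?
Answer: 55338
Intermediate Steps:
J = 1540 (J = -154*(-10) = 1540)
L(O, l) = -5 + O² - 98*l (L(O, l) = (O*O - 98*l) - 5 = (O² - 98*l) - 5 = -5 + O² - 98*l)
J + L(-195, -161) = 1540 + (-5 + (-195)² - 98*(-161)) = 1540 + (-5 + 38025 + 15778) = 1540 + 53798 = 55338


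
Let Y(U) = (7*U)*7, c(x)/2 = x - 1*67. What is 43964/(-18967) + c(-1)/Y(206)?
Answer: -223176064/95726449 ≈ -2.3314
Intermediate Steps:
c(x) = -134 + 2*x (c(x) = 2*(x - 1*67) = 2*(x - 67) = 2*(-67 + x) = -134 + 2*x)
Y(U) = 49*U
43964/(-18967) + c(-1)/Y(206) = 43964/(-18967) + (-134 + 2*(-1))/((49*206)) = 43964*(-1/18967) + (-134 - 2)/10094 = -43964/18967 - 136*1/10094 = -43964/18967 - 68/5047 = -223176064/95726449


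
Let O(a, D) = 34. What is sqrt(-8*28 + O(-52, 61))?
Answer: I*sqrt(190) ≈ 13.784*I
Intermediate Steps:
sqrt(-8*28 + O(-52, 61)) = sqrt(-8*28 + 34) = sqrt(-224 + 34) = sqrt(-190) = I*sqrt(190)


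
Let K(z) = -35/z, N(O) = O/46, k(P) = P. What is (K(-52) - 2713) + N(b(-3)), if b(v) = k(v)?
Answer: -3244021/1196 ≈ -2712.4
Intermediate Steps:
b(v) = v
N(O) = O/46 (N(O) = O*(1/46) = O/46)
(K(-52) - 2713) + N(b(-3)) = (-35/(-52) - 2713) + (1/46)*(-3) = (-35*(-1/52) - 2713) - 3/46 = (35/52 - 2713) - 3/46 = -141041/52 - 3/46 = -3244021/1196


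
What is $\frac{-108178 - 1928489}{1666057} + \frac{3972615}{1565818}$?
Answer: $\frac{3429553180449}{2608742039626} \approx 1.3146$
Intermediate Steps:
$\frac{-108178 - 1928489}{1666057} + \frac{3972615}{1565818} = \left(-2036667\right) \frac{1}{1666057} + 3972615 \cdot \frac{1}{1565818} = - \frac{2036667}{1666057} + \frac{3972615}{1565818} = \frac{3429553180449}{2608742039626}$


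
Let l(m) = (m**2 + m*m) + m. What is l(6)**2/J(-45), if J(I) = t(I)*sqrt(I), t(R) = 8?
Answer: -507*I*sqrt(5)/10 ≈ -113.37*I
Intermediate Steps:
l(m) = m + 2*m**2 (l(m) = (m**2 + m**2) + m = 2*m**2 + m = m + 2*m**2)
J(I) = 8*sqrt(I)
l(6)**2/J(-45) = (6*(1 + 2*6))**2/((8*sqrt(-45))) = (6*(1 + 12))**2/((8*(3*I*sqrt(5)))) = (6*13)**2/((24*I*sqrt(5))) = 78**2*(-I*sqrt(5)/120) = 6084*(-I*sqrt(5)/120) = -507*I*sqrt(5)/10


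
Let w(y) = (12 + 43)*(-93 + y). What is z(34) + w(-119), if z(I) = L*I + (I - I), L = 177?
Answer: -5642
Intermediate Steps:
w(y) = -5115 + 55*y (w(y) = 55*(-93 + y) = -5115 + 55*y)
z(I) = 177*I (z(I) = 177*I + (I - I) = 177*I + 0 = 177*I)
z(34) + w(-119) = 177*34 + (-5115 + 55*(-119)) = 6018 + (-5115 - 6545) = 6018 - 11660 = -5642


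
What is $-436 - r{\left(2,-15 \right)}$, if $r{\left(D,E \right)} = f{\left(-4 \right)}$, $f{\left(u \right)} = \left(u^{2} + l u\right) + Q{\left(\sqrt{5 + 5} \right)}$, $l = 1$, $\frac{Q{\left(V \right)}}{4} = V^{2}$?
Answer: $-488$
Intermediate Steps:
$Q{\left(V \right)} = 4 V^{2}$
$f{\left(u \right)} = 40 + u + u^{2}$ ($f{\left(u \right)} = \left(u^{2} + 1 u\right) + 4 \left(\sqrt{5 + 5}\right)^{2} = \left(u^{2} + u\right) + 4 \left(\sqrt{10}\right)^{2} = \left(u + u^{2}\right) + 4 \cdot 10 = \left(u + u^{2}\right) + 40 = 40 + u + u^{2}$)
$r{\left(D,E \right)} = 52$ ($r{\left(D,E \right)} = 40 - 4 + \left(-4\right)^{2} = 40 - 4 + 16 = 52$)
$-436 - r{\left(2,-15 \right)} = -436 - 52 = -488$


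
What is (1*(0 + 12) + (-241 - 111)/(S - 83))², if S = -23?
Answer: 659344/2809 ≈ 234.73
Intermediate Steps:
(1*(0 + 12) + (-241 - 111)/(S - 83))² = (1*(0 + 12) + (-241 - 111)/(-23 - 83))² = (1*12 - 352/(-106))² = (12 - 352*(-1/106))² = (12 + 176/53)² = (812/53)² = 659344/2809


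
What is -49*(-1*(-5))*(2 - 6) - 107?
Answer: 873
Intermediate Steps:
-49*(-1*(-5))*(2 - 6) - 107 = -245*(-4) - 107 = -49*(-20) - 107 = 980 - 107 = 873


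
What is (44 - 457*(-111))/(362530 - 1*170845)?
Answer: 50771/191685 ≈ 0.26487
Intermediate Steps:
(44 - 457*(-111))/(362530 - 1*170845) = (44 + 50727)/(362530 - 170845) = 50771/191685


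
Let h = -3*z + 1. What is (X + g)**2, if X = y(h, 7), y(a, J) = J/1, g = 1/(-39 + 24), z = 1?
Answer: 10816/225 ≈ 48.071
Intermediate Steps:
h = -2 (h = -3*1 + 1 = -3 + 1 = -2)
g = -1/15 (g = 1/(-15) = -1/15 ≈ -0.066667)
y(a, J) = J (y(a, J) = J*1 = J)
X = 7
(X + g)**2 = (7 - 1/15)**2 = (104/15)**2 = 10816/225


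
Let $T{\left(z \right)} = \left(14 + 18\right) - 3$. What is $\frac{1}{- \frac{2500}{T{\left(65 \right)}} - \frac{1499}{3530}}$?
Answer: $- \frac{102370}{8868471} \approx -0.011543$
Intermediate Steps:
$T{\left(z \right)} = 29$ ($T{\left(z \right)} = 32 - 3 = 29$)
$\frac{1}{- \frac{2500}{T{\left(65 \right)}} - \frac{1499}{3530}} = \frac{1}{- \frac{2500}{29} - \frac{1499}{3530}} = \frac{1}{- \frac{8868471}{102370}} = - \frac{102370}{8868471}$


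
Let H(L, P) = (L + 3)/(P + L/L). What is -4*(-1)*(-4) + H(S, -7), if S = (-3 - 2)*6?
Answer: -23/2 ≈ -11.500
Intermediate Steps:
S = -30 (S = -5*6 = -30)
H(L, P) = (3 + L)/(1 + P) (H(L, P) = (3 + L)/(P + 1) = (3 + L)/(1 + P))
-4*(-1)*(-4) + H(S, -7) = -4*(-1)*(-4) + (3 - 30)/(1 - 7) = 4*(-4) - 27/(-6) = -16 - ⅙*(-27) = -16 + 9/2 = -23/2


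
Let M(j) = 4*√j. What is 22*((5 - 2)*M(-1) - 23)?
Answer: -506 + 264*I ≈ -506.0 + 264.0*I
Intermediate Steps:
22*((5 - 2)*M(-1) - 23) = 22*((5 - 2)*(4*√(-1)) - 23) = 22*(3*(4*I) - 23) = 22*(12*I - 23) = 22*(-23 + 12*I) = -506 + 264*I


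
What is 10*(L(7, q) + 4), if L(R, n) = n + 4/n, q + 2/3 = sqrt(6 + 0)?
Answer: 572/15 + 86*sqrt(6)/5 ≈ 80.265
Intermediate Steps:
q = -2/3 + sqrt(6) (q = -2/3 + sqrt(6 + 0) = -2/3 + sqrt(6) ≈ 1.7828)
L(R, n) = n + 4/n
10*(L(7, q) + 4) = 10*(((-2/3 + sqrt(6)) + 4/(-2/3 + sqrt(6))) + 4) = 10*((-2/3 + sqrt(6) + 4/(-2/3 + sqrt(6))) + 4) = 10*(10/3 + sqrt(6) + 4/(-2/3 + sqrt(6))) = 100/3 + 10*sqrt(6) + 40/(-2/3 + sqrt(6))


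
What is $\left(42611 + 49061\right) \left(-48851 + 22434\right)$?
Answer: $-2421699224$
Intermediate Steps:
$\left(42611 + 49061\right) \left(-48851 + 22434\right) = 91672 \left(-26417\right) = -2421699224$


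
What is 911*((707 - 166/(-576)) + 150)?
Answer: 224924989/288 ≈ 7.8099e+5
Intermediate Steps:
911*((707 - 166/(-576)) + 150) = 911*((707 - 166*(-1)/576) + 150) = 911*((707 - 1*(-83/288)) + 150) = 911*((707 + 83/288) + 150) = 911*(203699/288 + 150) = 911*(246899/288) = 224924989/288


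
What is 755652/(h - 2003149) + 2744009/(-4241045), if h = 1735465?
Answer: -328273453458/94604990815 ≈ -3.4699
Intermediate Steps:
755652/(h - 2003149) + 2744009/(-4241045) = 755652/(1735465 - 2003149) + 2744009/(-4241045) = 755652/(-267684) + 2744009*(-1/4241045) = 755652*(-1/267684) - 2744009/4241045 = -62971/22307 - 2744009/4241045 = -328273453458/94604990815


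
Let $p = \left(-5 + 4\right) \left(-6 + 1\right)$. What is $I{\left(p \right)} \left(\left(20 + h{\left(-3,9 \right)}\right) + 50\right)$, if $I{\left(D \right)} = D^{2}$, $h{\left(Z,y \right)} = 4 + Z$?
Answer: $1775$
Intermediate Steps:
$p = 5$ ($p = \left(-1\right) \left(-5\right) = 5$)
$I{\left(p \right)} \left(\left(20 + h{\left(-3,9 \right)}\right) + 50\right) = 5^{2} \left(\left(20 + \left(4 - 3\right)\right) + 50\right) = 25 \left(\left(20 + 1\right) + 50\right) = 25 \left(21 + 50\right) = 25 \cdot 71 = 1775$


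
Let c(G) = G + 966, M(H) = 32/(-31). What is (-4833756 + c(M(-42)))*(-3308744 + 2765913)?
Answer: 81325052453782/31 ≈ 2.6234e+12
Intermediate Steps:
M(H) = -32/31 (M(H) = 32*(-1/31) = -32/31)
c(G) = 966 + G
(-4833756 + c(M(-42)))*(-3308744 + 2765913) = (-4833756 + (966 - 32/31))*(-3308744 + 2765913) = (-4833756 + 29914/31)*(-542831) = -149816522/31*(-542831) = 81325052453782/31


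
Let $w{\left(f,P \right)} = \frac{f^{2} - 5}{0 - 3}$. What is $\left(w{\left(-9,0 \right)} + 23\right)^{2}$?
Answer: $\frac{49}{9} \approx 5.4444$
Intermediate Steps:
$w{\left(f,P \right)} = \frac{5}{3} - \frac{f^{2}}{3}$ ($w{\left(f,P \right)} = \frac{-5 + f^{2}}{-3} = \left(-5 + f^{2}\right) \left(- \frac{1}{3}\right) = \frac{5}{3} - \frac{f^{2}}{3}$)
$\left(w{\left(-9,0 \right)} + 23\right)^{2} = \left(\left(\frac{5}{3} - \frac{\left(-9\right)^{2}}{3}\right) + 23\right)^{2} = \left(\left(\frac{5}{3} - 27\right) + 23\right)^{2} = \left(- \frac{76}{3} + 23\right)^{2} = \left(- \frac{7}{3}\right)^{2} = \frac{49}{9}$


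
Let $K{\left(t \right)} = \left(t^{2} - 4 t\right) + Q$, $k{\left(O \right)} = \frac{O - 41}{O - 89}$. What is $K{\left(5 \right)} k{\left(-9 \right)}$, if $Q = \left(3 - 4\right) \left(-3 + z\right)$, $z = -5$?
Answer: $\frac{325}{49} \approx 6.6327$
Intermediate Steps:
$Q = 8$ ($Q = \left(3 - 4\right) \left(-3 - 5\right) = \left(-1\right) \left(-8\right) = 8$)
$k{\left(O \right)} = \frac{-41 + O}{-89 + O}$
$K{\left(t \right)} = 8 + t^{2} - 4 t$ ($K{\left(t \right)} = \left(t^{2} - 4 t\right) + 8 = 8 + t^{2} - 4 t$)
$K{\left(5 \right)} k{\left(-9 \right)} = \left(8 + 5^{2} - 20\right) \frac{-41 - 9}{-89 - 9} = \left(8 + 25 - 20\right) \frac{1}{-98} \left(-50\right) = 13 \left(\left(- \frac{1}{98}\right) \left(-50\right)\right) = 13 \cdot \frac{25}{49} = \frac{325}{49}$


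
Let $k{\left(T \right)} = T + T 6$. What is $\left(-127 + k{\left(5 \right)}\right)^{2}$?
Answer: $8464$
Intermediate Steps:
$k{\left(T \right)} = 7 T$ ($k{\left(T \right)} = T + 6 T = 7 T$)
$\left(-127 + k{\left(5 \right)}\right)^{2} = \left(-127 + 7 \cdot 5\right)^{2} = \left(-127 + 35\right)^{2} = \left(-92\right)^{2} = 8464$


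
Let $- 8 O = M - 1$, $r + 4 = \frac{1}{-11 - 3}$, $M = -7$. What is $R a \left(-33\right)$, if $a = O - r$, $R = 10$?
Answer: $- \frac{11715}{7} \approx -1673.6$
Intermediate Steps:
$r = - \frac{57}{14}$ ($r = -4 + \frac{1}{-11 - 3} = -4 + \frac{1}{-14} = -4 - \frac{1}{14} = - \frac{57}{14} \approx -4.0714$)
$O = 1$ ($O = - \frac{-7 - 1}{8} = \left(- \frac{1}{8}\right) \left(-8\right) = 1$)
$a = \frac{71}{14}$ ($a = 1 - - \frac{57}{14} = 1 + \frac{57}{14} = \frac{71}{14} \approx 5.0714$)
$R a \left(-33\right) = 10 \cdot \frac{71}{14} \left(-33\right) = \frac{355}{7} \left(-33\right) = - \frac{11715}{7}$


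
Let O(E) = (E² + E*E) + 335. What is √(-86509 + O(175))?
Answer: 2*I*√6231 ≈ 157.87*I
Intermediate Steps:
O(E) = 335 + 2*E² (O(E) = (E² + E²) + 335 = 2*E² + 335 = 335 + 2*E²)
√(-86509 + O(175)) = √(-86509 + (335 + 2*175²)) = √(-86509 + (335 + 2*30625)) = √(-86509 + (335 + 61250)) = √(-86509 + 61585) = √(-24924) = 2*I*√6231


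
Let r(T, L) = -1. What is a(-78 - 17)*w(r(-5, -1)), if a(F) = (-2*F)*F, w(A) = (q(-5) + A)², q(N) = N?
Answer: -649800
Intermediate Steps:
w(A) = (-5 + A)²
a(F) = -2*F²
a(-78 - 17)*w(r(-5, -1)) = (-2*(-78 - 17)²)*(-5 - 1)² = -2*(-95)²*(-6)² = -2*9025*36 = -18050*36 = -649800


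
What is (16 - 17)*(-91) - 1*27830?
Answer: -27739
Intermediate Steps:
(16 - 17)*(-91) - 1*27830 = -1*(-91) - 27830 = 91 - 27830 = -27739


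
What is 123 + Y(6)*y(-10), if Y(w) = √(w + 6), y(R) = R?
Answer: 123 - 20*√3 ≈ 88.359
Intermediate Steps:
Y(w) = √(6 + w)
123 + Y(6)*y(-10) = 123 + √(6 + 6)*(-10) = 123 + √12*(-10) = 123 + (2*√3)*(-10) = 123 - 20*√3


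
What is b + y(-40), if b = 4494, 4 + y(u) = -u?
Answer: 4530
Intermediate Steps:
y(u) = -4 - u
b + y(-40) = 4494 + (-4 - 1*(-40)) = 4494 + (-4 + 40) = 4494 + 36 = 4530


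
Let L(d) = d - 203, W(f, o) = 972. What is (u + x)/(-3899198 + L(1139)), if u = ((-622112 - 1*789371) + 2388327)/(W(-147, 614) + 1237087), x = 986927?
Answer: -1221874831537/4826278353458 ≈ -0.25317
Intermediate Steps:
L(d) = -203 + d
u = 976844/1238059 (u = ((-622112 - 1*789371) + 2388327)/(972 + 1237087) = ((-622112 - 789371) + 2388327)/1238059 = (-1411483 + 2388327)*(1/1238059) = 976844*(1/1238059) = 976844/1238059 ≈ 0.78901)
(u + x)/(-3899198 + L(1139)) = (976844/1238059 + 986927)/(-3899198 + (-203 + 1139)) = 1221874831537/(1238059*(-3899198 + 936)) = (1221874831537/1238059)/(-3898262) = (1221874831537/1238059)*(-1/3898262) = -1221874831537/4826278353458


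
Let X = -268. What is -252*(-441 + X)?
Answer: 178668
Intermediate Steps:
-252*(-441 + X) = -252*(-441 - 268) = -252*(-709) = 178668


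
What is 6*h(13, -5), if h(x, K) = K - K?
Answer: 0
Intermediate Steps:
h(x, K) = 0
6*h(13, -5) = 6*0 = 0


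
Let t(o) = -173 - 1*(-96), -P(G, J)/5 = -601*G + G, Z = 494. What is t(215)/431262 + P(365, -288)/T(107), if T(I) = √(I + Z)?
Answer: -77/431262 + 1095000*√601/601 ≈ 44666.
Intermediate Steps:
P(G, J) = 3000*G (P(G, J) = -5*(-601*G + G) = -(-3000)*G = 3000*G)
T(I) = √(494 + I) (T(I) = √(I + 494) = √(494 + I))
t(o) = -77 (t(o) = -173 + 96 = -77)
t(215)/431262 + P(365, -288)/T(107) = -77/431262 + (3000*365)/(√(494 + 107)) = -77*1/431262 + 1095000/(√601) = -77/431262 + 1095000*(√601/601) = -77/431262 + 1095000*√601/601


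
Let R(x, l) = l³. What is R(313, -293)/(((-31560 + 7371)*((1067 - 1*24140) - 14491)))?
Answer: -25153757/908635596 ≈ -0.027683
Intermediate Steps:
R(313, -293)/(((-31560 + 7371)*((1067 - 1*24140) - 14491))) = (-293)³/(((-31560 + 7371)*((1067 - 1*24140) - 14491))) = -25153757*(-1/(24189*((1067 - 24140) - 14491))) = -25153757*(-1/(24189*(-23073 - 14491))) = -25153757/((-24189*(-37564))) = -25153757/908635596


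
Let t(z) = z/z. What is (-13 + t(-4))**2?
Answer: 144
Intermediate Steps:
t(z) = 1
(-13 + t(-4))**2 = (-13 + 1)**2 = (-12)**2 = 144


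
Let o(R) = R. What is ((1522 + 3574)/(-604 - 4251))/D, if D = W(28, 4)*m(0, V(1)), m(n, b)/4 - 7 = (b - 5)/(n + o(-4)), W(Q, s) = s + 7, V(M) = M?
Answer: -637/213620 ≈ -0.0029819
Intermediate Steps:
W(Q, s) = 7 + s
m(n, b) = 28 + 4*(-5 + b)/(-4 + n) (m(n, b) = 28 + 4*((b - 5)/(n - 4)) = 28 + 4*((-5 + b)/(-4 + n)) = 28 + 4*(-5 + b)/(-4 + n))
D = 352 (D = (7 + 4)*(4*(-33 + 1 + 7*0)/(-4 + 0)) = 11*(4*(-33 + 1 + 0)/(-4)) = 11*(4*(-¼)*(-32)) = 11*32 = 352)
((1522 + 3574)/(-604 - 4251))/D = ((1522 + 3574)/(-604 - 4251))/352 = (5096/(-4855))*(1/352) = (5096*(-1/4855))*(1/352) = -5096/4855*1/352 = -637/213620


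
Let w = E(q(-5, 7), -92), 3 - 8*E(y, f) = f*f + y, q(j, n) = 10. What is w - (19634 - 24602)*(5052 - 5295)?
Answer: -9666263/8 ≈ -1.2083e+6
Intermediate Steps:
E(y, f) = 3/8 - y/8 - f²/8 (E(y, f) = 3/8 - (f*f + y)/8 = 3/8 - (f² + y)/8 = 3/8 - (y + f²)/8 = 3/8 + (-y/8 - f²/8) = 3/8 - y/8 - f²/8)
w = -8471/8 (w = 3/8 - ⅛*10 - ⅛*(-92)² = 3/8 - 5/4 - ⅛*8464 = 3/8 - 5/4 - 1058 = -8471/8 ≈ -1058.9)
w - (19634 - 24602)*(5052 - 5295) = -8471/8 - (19634 - 24602)*(5052 - 5295) = -8471/8 - (-4968)*(-243) = -8471/8 - 1*1207224 = -8471/8 - 1207224 = -9666263/8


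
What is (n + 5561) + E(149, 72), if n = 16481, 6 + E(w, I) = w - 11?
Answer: 22174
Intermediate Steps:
E(w, I) = -17 + w (E(w, I) = -6 + (w - 11) = -6 + (-11 + w) = -17 + w)
(n + 5561) + E(149, 72) = (16481 + 5561) + (-17 + 149) = 22042 + 132 = 22174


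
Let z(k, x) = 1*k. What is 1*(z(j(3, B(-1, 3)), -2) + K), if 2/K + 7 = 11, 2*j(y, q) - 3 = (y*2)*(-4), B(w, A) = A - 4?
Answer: -10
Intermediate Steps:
B(w, A) = -4 + A
j(y, q) = 3/2 - 4*y (j(y, q) = 3/2 + ((y*2)*(-4))/2 = 3/2 + ((2*y)*(-4))/2 = 3/2 + (-8*y)/2 = 3/2 - 4*y)
K = ½ (K = 2/(-7 + 11) = 2/4 = 2*(¼) = ½ ≈ 0.50000)
z(k, x) = k
1*(z(j(3, B(-1, 3)), -2) + K) = 1*((3/2 - 4*3) + ½) = 1*((3/2 - 12) + ½) = 1*(-21/2 + ½) = 1*(-10) = -10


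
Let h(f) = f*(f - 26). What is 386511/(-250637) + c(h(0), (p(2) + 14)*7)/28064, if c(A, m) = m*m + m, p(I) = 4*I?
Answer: -2432169757/3516938384 ≈ -0.69156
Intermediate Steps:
h(f) = f*(-26 + f)
c(A, m) = m + m² (c(A, m) = m² + m = m + m²)
386511/(-250637) + c(h(0), (p(2) + 14)*7)/28064 = 386511/(-250637) + (((4*2 + 14)*7)*(1 + (4*2 + 14)*7))/28064 = 386511*(-1/250637) + (((8 + 14)*7)*(1 + (8 + 14)*7))*(1/28064) = -386511/250637 + ((22*7)*(1 + 22*7))*(1/28064) = -386511/250637 + (154*(1 + 154))*(1/28064) = -386511/250637 + (154*155)*(1/28064) = -386511/250637 + 23870*(1/28064) = -386511/250637 + 11935/14032 = -2432169757/3516938384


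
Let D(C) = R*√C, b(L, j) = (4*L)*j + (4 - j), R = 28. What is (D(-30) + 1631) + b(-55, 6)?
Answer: 309 + 28*I*√30 ≈ 309.0 + 153.36*I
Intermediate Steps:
b(L, j) = 4 - j + 4*L*j (b(L, j) = 4*L*j + (4 - j) = 4 - j + 4*L*j)
D(C) = 28*√C
(D(-30) + 1631) + b(-55, 6) = (28*√(-30) + 1631) + (4 - 1*6 + 4*(-55)*6) = (28*(I*√30) + 1631) + (4 - 6 - 1320) = (28*I*√30 + 1631) - 1322 = (1631 + 28*I*√30) - 1322 = 309 + 28*I*√30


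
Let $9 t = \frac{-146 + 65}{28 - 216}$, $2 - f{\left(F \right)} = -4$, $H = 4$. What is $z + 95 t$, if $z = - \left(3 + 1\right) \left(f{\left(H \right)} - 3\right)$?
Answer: $- \frac{1401}{188} \approx -7.4521$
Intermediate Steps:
$f{\left(F \right)} = 6$ ($f{\left(F \right)} = 2 - -4 = 2 + 4 = 6$)
$z = -12$ ($z = - \left(3 + 1\right) \left(6 - 3\right) = - 4 \cdot 3 = \left(-1\right) 12 = -12$)
$t = \frac{9}{188}$ ($t = \frac{\left(-146 + 65\right) \frac{1}{28 - 216}}{9} = \frac{\left(-81\right) \frac{1}{-188}}{9} = \frac{\left(-81\right) \left(- \frac{1}{188}\right)}{9} = \frac{1}{9} \cdot \frac{81}{188} = \frac{9}{188} \approx 0.047872$)
$z + 95 t = -12 + 95 \cdot \frac{9}{188} = -12 + \frac{855}{188} = - \frac{1401}{188}$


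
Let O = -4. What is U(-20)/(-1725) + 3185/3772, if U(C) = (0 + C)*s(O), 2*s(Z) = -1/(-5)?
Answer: 239203/282900 ≈ 0.84554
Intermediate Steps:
s(Z) = 1/10 (s(Z) = (-1/(-5))/2 = (-1*(-1/5))/2 = (1/2)*(1/5) = 1/10)
U(C) = C/10 (U(C) = (0 + C)*(1/10) = C*(1/10) = C/10)
U(-20)/(-1725) + 3185/3772 = ((1/10)*(-20))/(-1725) + 3185/3772 = -2*(-1/1725) + 3185*(1/3772) = 2/1725 + 3185/3772 = 239203/282900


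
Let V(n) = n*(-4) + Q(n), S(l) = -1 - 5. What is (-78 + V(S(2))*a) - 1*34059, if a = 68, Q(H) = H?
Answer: -32913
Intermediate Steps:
S(l) = -6
V(n) = -3*n (V(n) = n*(-4) + n = -4*n + n = -3*n)
(-78 + V(S(2))*a) - 1*34059 = (-78 - 3*(-6)*68) - 1*34059 = (-78 + 18*68) - 34059 = (-78 + 1224) - 34059 = 1146 - 34059 = -32913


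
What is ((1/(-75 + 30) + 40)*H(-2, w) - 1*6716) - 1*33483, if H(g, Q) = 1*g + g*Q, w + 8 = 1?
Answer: -595789/15 ≈ -39719.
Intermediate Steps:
w = -7 (w = -8 + 1 = -7)
H(g, Q) = g + Q*g
((1/(-75 + 30) + 40)*H(-2, w) - 1*6716) - 1*33483 = ((1/(-75 + 30) + 40)*(-2*(1 - 7)) - 1*6716) - 1*33483 = ((1/(-45) + 40)*(-2*(-6)) - 6716) - 33483 = ((-1/45 + 40)*12 - 6716) - 33483 = ((1799/45)*12 - 6716) - 33483 = (7196/15 - 6716) - 33483 = -93544/15 - 33483 = -595789/15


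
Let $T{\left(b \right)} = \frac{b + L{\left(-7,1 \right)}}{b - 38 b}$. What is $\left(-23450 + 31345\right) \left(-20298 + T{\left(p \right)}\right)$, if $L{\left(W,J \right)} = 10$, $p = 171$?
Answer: $- \frac{1013920325165}{6327} \approx -1.6025 \cdot 10^{8}$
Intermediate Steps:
$T{\left(b \right)} = - \frac{10 + b}{37 b}$ ($T{\left(b \right)} = \frac{b + 10}{b - 38 b} = \frac{10 + b}{\left(-37\right) b} = \left(10 + b\right) \left(- \frac{1}{37 b}\right) = - \frac{10 + b}{37 b}$)
$\left(-23450 + 31345\right) \left(-20298 + T{\left(p \right)}\right) = \left(-23450 + 31345\right) \left(-20298 + \frac{-10 - 171}{37 \cdot 171}\right) = 7895 \left(-20298 + \frac{1}{37} \cdot \frac{1}{171} \left(-10 - 171\right)\right) = 7895 \left(-20298 + \frac{1}{37} \cdot \frac{1}{171} \left(-181\right)\right) = 7895 \left(-20298 - \frac{181}{6327}\right) = 7895 \left(- \frac{128425627}{6327}\right) = - \frac{1013920325165}{6327}$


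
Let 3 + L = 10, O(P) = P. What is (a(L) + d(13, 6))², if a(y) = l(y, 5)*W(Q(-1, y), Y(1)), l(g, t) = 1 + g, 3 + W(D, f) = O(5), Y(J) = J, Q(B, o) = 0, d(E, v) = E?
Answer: 841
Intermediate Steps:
L = 7 (L = -3 + 10 = 7)
W(D, f) = 2 (W(D, f) = -3 + 5 = 2)
a(y) = 2 + 2*y (a(y) = (1 + y)*2 = 2 + 2*y)
(a(L) + d(13, 6))² = ((2 + 2*7) + 13)² = ((2 + 14) + 13)² = (16 + 13)² = 29² = 841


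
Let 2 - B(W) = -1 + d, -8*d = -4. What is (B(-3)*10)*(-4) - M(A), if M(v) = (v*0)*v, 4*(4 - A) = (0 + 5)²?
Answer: -100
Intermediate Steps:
d = ½ (d = -⅛*(-4) = ½ ≈ 0.50000)
A = -9/4 (A = 4 - (0 + 5)²/4 = 4 - ¼*5² = 4 - ¼*25 = 4 - 25/4 = -9/4 ≈ -2.2500)
B(W) = 5/2 (B(W) = 2 - (-1 + ½) = 2 - 1*(-½) = 2 + ½ = 5/2)
M(v) = 0 (M(v) = 0*v = 0)
(B(-3)*10)*(-4) - M(A) = ((5/2)*10)*(-4) - 1*0 = 25*(-4) + 0 = -100 + 0 = -100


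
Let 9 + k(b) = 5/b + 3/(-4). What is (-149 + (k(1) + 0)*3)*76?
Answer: -12407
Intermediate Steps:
k(b) = -39/4 + 5/b (k(b) = -9 + (5/b + 3/(-4)) = -9 + (5/b + 3*(-1/4)) = -9 + (5/b - 3/4) = -9 + (-3/4 + 5/b) = -39/4 + 5/b)
(-149 + (k(1) + 0)*3)*76 = (-149 + ((-39/4 + 5/1) + 0)*3)*76 = (-149 + ((-39/4 + 5*1) + 0)*3)*76 = (-149 + ((-39/4 + 5) + 0)*3)*76 = (-149 + (-19/4 + 0)*3)*76 = (-149 - 19/4*3)*76 = (-149 - 57/4)*76 = -653/4*76 = -12407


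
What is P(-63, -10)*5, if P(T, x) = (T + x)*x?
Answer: 3650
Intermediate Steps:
P(T, x) = x*(T + x)
P(-63, -10)*5 = -10*(-63 - 10)*5 = -10*(-73)*5 = 730*5 = 3650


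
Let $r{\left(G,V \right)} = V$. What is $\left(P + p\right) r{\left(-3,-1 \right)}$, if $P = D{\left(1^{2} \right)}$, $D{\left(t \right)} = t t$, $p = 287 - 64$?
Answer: $-224$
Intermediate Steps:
$p = 223$
$D{\left(t \right)} = t^{2}$
$P = 1$ ($P = \left(1^{2}\right)^{2} = 1^{2} = 1$)
$\left(P + p\right) r{\left(-3,-1 \right)} = \left(1 + 223\right) \left(-1\right) = 224 \left(-1\right) = -224$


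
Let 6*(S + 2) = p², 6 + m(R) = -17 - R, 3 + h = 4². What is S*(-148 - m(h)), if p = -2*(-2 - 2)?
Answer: -2912/3 ≈ -970.67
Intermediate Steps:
h = 13 (h = -3 + 4² = -3 + 16 = 13)
m(R) = -23 - R (m(R) = -6 + (-17 - R) = -23 - R)
p = 8 (p = -2*(-4) = 8)
S = 26/3 (S = -2 + (⅙)*8² = -2 + (⅙)*64 = -2 + 32/3 = 26/3 ≈ 8.6667)
S*(-148 - m(h)) = 26*(-148 - (-23 - 1*13))/3 = 26*(-148 - (-23 - 13))/3 = 26*(-148 - 1*(-36))/3 = 26*(-148 + 36)/3 = (26/3)*(-112) = -2912/3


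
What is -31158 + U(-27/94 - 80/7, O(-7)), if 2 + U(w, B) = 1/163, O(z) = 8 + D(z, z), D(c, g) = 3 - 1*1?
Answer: -5079079/163 ≈ -31160.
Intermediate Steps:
D(c, g) = 2 (D(c, g) = 3 - 1 = 2)
O(z) = 10 (O(z) = 8 + 2 = 10)
U(w, B) = -325/163 (U(w, B) = -2 + 1/163 = -325/163)
-31158 + U(-27/94 - 80/7, O(-7)) = -31158 - 325/163 = -5079079/163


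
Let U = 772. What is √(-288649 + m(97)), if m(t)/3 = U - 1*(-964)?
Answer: I*√283441 ≈ 532.39*I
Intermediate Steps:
m(t) = 5208 (m(t) = 3*(772 - 1*(-964)) = 3*(772 + 964) = 3*1736 = 5208)
√(-288649 + m(97)) = √(-288649 + 5208) = √(-283441) = I*√283441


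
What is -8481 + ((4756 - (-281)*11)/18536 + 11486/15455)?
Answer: -347035828057/40924840 ≈ -8479.8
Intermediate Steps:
-8481 + ((4756 - (-281)*11)/18536 + 11486/15455) = -8481 + ((4756 - 1*(-3091))*(1/18536) + 11486*(1/15455)) = -8481 + ((4756 + 3091)*(1/18536) + 11486/15455) = -8481 + (7847*(1/18536) + 11486/15455) = -8481 + (1121/2648 + 11486/15455) = -8481 + 47739983/40924840 = -347035828057/40924840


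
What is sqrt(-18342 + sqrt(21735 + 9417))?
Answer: sqrt(-18342 + 4*sqrt(1947)) ≈ 134.78*I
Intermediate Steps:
sqrt(-18342 + sqrt(21735 + 9417)) = sqrt(-18342 + sqrt(31152)) = sqrt(-18342 + 4*sqrt(1947))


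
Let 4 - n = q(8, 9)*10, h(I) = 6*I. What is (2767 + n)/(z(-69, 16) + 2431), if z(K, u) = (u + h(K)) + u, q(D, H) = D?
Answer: 897/683 ≈ 1.3133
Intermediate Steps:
z(K, u) = 2*u + 6*K (z(K, u) = (u + 6*K) + u = 2*u + 6*K)
n = -76 (n = 4 - 8*10 = 4 - 1*80 = 4 - 80 = -76)
(2767 + n)/(z(-69, 16) + 2431) = (2767 - 76)/((2*16 + 6*(-69)) + 2431) = 2691/((32 - 414) + 2431) = 2691/(-382 + 2431) = 2691/2049 = 2691*(1/2049) = 897/683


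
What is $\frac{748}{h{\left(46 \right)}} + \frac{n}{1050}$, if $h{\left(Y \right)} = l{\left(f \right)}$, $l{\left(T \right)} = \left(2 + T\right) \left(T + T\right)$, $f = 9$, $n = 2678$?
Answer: $\frac{9967}{1575} \approx 6.3283$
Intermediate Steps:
$l{\left(T \right)} = 2 T \left(2 + T\right)$ ($l{\left(T \right)} = \left(2 + T\right) 2 T = 2 T \left(2 + T\right)$)
$h{\left(Y \right)} = 198$ ($h{\left(Y \right)} = 2 \cdot 9 \left(2 + 9\right) = 2 \cdot 9 \cdot 11 = 198$)
$\frac{748}{h{\left(46 \right)}} + \frac{n}{1050} = \frac{748}{198} + \frac{2678}{1050} = 748 \cdot \frac{1}{198} + 2678 \cdot \frac{1}{1050} = \frac{34}{9} + \frac{1339}{525} = \frac{9967}{1575}$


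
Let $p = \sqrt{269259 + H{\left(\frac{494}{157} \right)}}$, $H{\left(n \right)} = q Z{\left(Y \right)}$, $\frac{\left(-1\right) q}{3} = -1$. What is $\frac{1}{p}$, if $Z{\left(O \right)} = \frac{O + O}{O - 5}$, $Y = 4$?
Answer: $\frac{\sqrt{29915}}{89745} \approx 0.0019272$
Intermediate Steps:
$q = 3$ ($q = \left(-3\right) \left(-1\right) = 3$)
$Z{\left(O \right)} = \frac{2 O}{-5 + O}$
$H{\left(n \right)} = -24$ ($H{\left(n \right)} = 3 \cdot 2 \cdot 4 \frac{1}{-5 + 4} = 3 \cdot 2 \cdot 4 \frac{1}{-1} = 3 \cdot 2 \cdot 4 \left(-1\right) = 3 \left(-8\right) = -24$)
$p = 3 \sqrt{29915}$ ($p = \sqrt{269259 - 24} = \sqrt{269235} = 3 \sqrt{29915} \approx 518.88$)
$\frac{1}{p} = \frac{1}{3 \sqrt{29915}} = \frac{\sqrt{29915}}{89745}$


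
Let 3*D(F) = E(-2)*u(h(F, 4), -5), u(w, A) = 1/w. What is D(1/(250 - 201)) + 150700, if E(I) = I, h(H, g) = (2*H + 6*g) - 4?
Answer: 221981051/1473 ≈ 1.5070e+5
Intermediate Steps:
h(H, g) = -4 + 2*H + 6*g
D(F) = -2/(3*(20 + 2*F)) (D(F) = (-2/(-4 + 2*F + 6*4))/3 = (-2/(-4 + 2*F + 24))/3 = (-2/(20 + 2*F))/3 = -2/(3*(20 + 2*F)))
D(1/(250 - 201)) + 150700 = -1/(30 + 3/(250 - 201)) + 150700 = -1/(30 + 3/49) + 150700 = -1/1473/49 + 150700 = -1*49/1473 + 150700 = -49/1473 + 150700 = 221981051/1473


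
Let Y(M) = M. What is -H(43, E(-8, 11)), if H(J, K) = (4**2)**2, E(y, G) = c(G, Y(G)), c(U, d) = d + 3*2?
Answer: -256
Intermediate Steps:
c(U, d) = 6 + d (c(U, d) = d + 6 = 6 + d)
E(y, G) = 6 + G
H(J, K) = 256 (H(J, K) = 16**2 = 256)
-H(43, E(-8, 11)) = -1*256 = -256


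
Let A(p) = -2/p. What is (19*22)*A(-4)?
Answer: 209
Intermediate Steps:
(19*22)*A(-4) = (19*22)*(-2/(-4)) = 418*(-2*(-¼)) = 418*(½) = 209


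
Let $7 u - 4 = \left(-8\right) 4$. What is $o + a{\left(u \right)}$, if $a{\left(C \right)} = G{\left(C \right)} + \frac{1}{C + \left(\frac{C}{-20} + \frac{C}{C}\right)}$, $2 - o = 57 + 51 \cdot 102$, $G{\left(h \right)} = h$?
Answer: $- \frac{73659}{14} \approx -5261.4$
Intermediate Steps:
$u = -4$ ($u = \frac{4}{7} + \frac{\left(-8\right) 4}{7} = \frac{4}{7} + \frac{1}{7} \left(-32\right) = \frac{4}{7} - \frac{32}{7} = -4$)
$o = -5257$ ($o = 2 - \left(57 + 51 \cdot 102\right) = 2 - \left(57 + 5202\right) = 2 - 5259 = -5257$)
$a{\left(C \right)} = C + \frac{1}{1 + \frac{19 C}{20}}$ ($a{\left(C \right)} = C + \frac{1}{C + \left(\frac{C}{-20} + \frac{C}{C}\right)} = C + \frac{1}{C + \left(C \left(- \frac{1}{20}\right) + 1\right)} = C + \frac{1}{C - \left(-1 + \frac{C}{20}\right)} = C + \frac{1}{1 + \frac{19 C}{20}}$)
$o + a{\left(u \right)} = -5257 + \frac{20 + 19 \left(-4\right)^{2} + 20 \left(-4\right)}{20 + 19 \left(-4\right)} = -5257 + \frac{20 + 19 \cdot 16 - 80}{20 - 76} = -5257 + \frac{20 + 304 - 80}{-56} = -5257 - \frac{61}{14} = - \frac{73659}{14}$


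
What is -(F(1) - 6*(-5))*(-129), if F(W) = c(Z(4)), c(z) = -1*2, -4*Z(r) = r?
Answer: 3612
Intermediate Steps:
Z(r) = -r/4
c(z) = -2
F(W) = -2
-(F(1) - 6*(-5))*(-129) = -(-2 - 6*(-5))*(-129) = -(-2 + 30)*(-129) = -1*28*(-129) = -28*(-129) = 3612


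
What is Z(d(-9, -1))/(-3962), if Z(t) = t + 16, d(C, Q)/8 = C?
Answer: 4/283 ≈ 0.014134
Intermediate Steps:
d(C, Q) = 8*C
Z(t) = 16 + t
Z(d(-9, -1))/(-3962) = (16 + 8*(-9))/(-3962) = (16 - 72)*(-1/3962) = -56*(-1/3962) = 4/283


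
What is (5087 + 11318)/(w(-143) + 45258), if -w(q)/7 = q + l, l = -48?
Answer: 3281/9319 ≈ 0.35208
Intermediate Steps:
w(q) = 336 - 7*q (w(q) = -7*(q - 48) = -7*(-48 + q) = 336 - 7*q)
(5087 + 11318)/(w(-143) + 45258) = (5087 + 11318)/((336 - 7*(-143)) + 45258) = 16405/((336 + 1001) + 45258) = 16405/(1337 + 45258) = 16405/46595 = 16405*(1/46595) = 3281/9319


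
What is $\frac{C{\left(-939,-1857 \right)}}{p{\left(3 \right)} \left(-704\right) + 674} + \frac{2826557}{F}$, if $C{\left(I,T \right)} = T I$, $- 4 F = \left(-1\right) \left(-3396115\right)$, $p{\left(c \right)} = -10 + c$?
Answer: $\frac{5858546346889}{19025036230} \approx 307.94$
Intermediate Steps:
$F = - \frac{3396115}{4}$ ($F = - \frac{\left(-1\right) \left(-3396115\right)}{4} = \left(- \frac{1}{4}\right) 3396115 = - \frac{3396115}{4} \approx -8.4903 \cdot 10^{5}$)
$C{\left(I,T \right)} = I T$
$\frac{C{\left(-939,-1857 \right)}}{p{\left(3 \right)} \left(-704\right) + 674} + \frac{2826557}{F} = \frac{\left(-939\right) \left(-1857\right)}{\left(-10 + 3\right) \left(-704\right) + 674} + \frac{2826557}{- \frac{3396115}{4}} = \frac{1743723}{\left(-7\right) \left(-704\right) + 674} + 2826557 \left(- \frac{4}{3396115}\right) = \frac{1743723}{4928 + 674} - \frac{11306228}{3396115} = \frac{1743723}{5602} - \frac{11306228}{3396115} = \frac{5858546346889}{19025036230}$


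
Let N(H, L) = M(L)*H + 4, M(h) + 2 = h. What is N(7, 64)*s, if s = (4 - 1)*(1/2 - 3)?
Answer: -3285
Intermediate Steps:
M(h) = -2 + h
N(H, L) = 4 + H*(-2 + L) (N(H, L) = (-2 + L)*H + 4 = H*(-2 + L) + 4 = 4 + H*(-2 + L))
s = -15/2 (s = 3*(1/2 - 3) = 3*(-5/2) = -15/2 ≈ -7.5000)
N(7, 64)*s = (4 + 7*(-2 + 64))*(-15/2) = (4 + 7*62)*(-15/2) = (4 + 434)*(-15/2) = 438*(-15/2) = -3285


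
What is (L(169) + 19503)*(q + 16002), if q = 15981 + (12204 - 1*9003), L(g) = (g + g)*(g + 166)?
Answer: 4670077872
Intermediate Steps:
L(g) = 2*g*(166 + g) (L(g) = (2*g)*(166 + g) = 2*g*(166 + g))
q = 19182 (q = 15981 + (12204 - 9003) = 15981 + 3201 = 19182)
(L(169) + 19503)*(q + 16002) = (2*169*(166 + 169) + 19503)*(19182 + 16002) = (2*169*335 + 19503)*35184 = (113230 + 19503)*35184 = 132733*35184 = 4670077872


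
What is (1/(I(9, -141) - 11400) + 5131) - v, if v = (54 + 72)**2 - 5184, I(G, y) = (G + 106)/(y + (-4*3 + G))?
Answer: -9129577259/1641715 ≈ -5561.0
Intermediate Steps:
I(G, y) = (106 + G)/(-12 + G + y) (I(G, y) = (106 + G)/(y + (-12 + G)) = (106 + G)/(-12 + G + y))
v = 10692 (v = 126**2 - 5184 = 15876 - 5184 = 10692)
(1/(I(9, -141) - 11400) + 5131) - v = (1/((106 + 9)/(-12 + 9 - 141) - 11400) + 5131) - 1*10692 = (1/(115/(-144) - 11400) + 5131) - 10692 = (1/(-1/144*115 - 11400) + 5131) - 10692 = (1/(-115/144 - 11400) + 5131) - 10692 = (1/(-1641715/144) + 5131) - 10692 = (-144/1641715 + 5131) - 10692 = 8423639521/1641715 - 10692 = -9129577259/1641715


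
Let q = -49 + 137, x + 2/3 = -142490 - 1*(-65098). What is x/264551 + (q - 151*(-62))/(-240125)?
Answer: -2530070524/7623037065 ≈ -0.33190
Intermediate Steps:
x = -232178/3 (x = -2/3 + (-142490 - 1*(-65098)) = -2/3 + (-142490 + 65098) = -2/3 - 77392 = -232178/3 ≈ -77393.)
q = 88
x/264551 + (q - 151*(-62))/(-240125) = -232178/3/264551 + (88 - 151*(-62))/(-240125) = -232178/3*1/264551 + (88 + 9362)*(-1/240125) = -232178/793653 + 9450*(-1/240125) = -232178/793653 - 378/9605 = -2530070524/7623037065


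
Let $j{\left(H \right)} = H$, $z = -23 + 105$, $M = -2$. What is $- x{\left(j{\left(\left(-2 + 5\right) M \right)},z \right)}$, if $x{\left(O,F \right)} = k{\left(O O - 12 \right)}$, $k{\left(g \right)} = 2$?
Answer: $-2$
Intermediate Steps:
$z = 82$
$x{\left(O,F \right)} = 2$
$- x{\left(j{\left(\left(-2 + 5\right) M \right)},z \right)} = \left(-1\right) 2 = -2$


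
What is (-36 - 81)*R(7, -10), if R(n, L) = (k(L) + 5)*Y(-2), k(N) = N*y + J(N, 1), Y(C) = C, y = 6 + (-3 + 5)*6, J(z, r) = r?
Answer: -40716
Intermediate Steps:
y = 18 (y = 6 + 2*6 = 6 + 12 = 18)
k(N) = 1 + 18*N (k(N) = N*18 + 1 = 18*N + 1 = 1 + 18*N)
R(n, L) = -12 - 36*L (R(n, L) = ((1 + 18*L) + 5)*(-2) = (6 + 18*L)*(-2) = -12 - 36*L)
(-36 - 81)*R(7, -10) = (-36 - 81)*(-12 - 36*(-10)) = -117*(-12 + 360) = -117*348 = -40716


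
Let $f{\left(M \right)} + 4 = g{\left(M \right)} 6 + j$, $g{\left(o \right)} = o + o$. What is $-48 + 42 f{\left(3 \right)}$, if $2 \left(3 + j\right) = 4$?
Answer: $1254$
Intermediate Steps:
$j = -1$ ($j = -3 + \frac{1}{2} \cdot 4 = -3 + 2 = -1$)
$g{\left(o \right)} = 2 o$
$f{\left(M \right)} = -5 + 12 M$ ($f{\left(M \right)} = -4 + \left(2 M 6 - 1\right) = -4 + \left(12 M - 1\right) = -4 + \left(-1 + 12 M\right) = -5 + 12 M$)
$-48 + 42 f{\left(3 \right)} = -48 + 42 \left(-5 + 12 \cdot 3\right) = -48 + 42 \left(-5 + 36\right) = -48 + 42 \cdot 31 = -48 + 1302 = 1254$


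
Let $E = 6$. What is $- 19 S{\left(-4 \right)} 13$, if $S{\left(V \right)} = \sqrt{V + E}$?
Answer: $- 247 \sqrt{2} \approx -349.31$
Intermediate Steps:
$S{\left(V \right)} = \sqrt{6 + V}$ ($S{\left(V \right)} = \sqrt{V + 6} = \sqrt{6 + V}$)
$- 19 S{\left(-4 \right)} 13 = - 19 \sqrt{6 - 4} \cdot 13 = - 19 \sqrt{2} \cdot 13 = - 247 \sqrt{2}$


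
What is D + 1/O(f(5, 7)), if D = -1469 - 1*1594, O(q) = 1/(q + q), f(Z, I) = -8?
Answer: -3079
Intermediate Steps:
O(q) = 1/(2*q)
D = -3063 (D = -1469 - 1594 = -3063)
D + 1/O(f(5, 7)) = -3063 + 1/((½)/(-8)) = -3063 + 1/((½)*(-⅛)) = -3063 + 1/(-1/16) = -3063 - 16 = -3079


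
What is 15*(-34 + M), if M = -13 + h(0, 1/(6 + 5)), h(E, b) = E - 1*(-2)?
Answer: -675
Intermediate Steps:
h(E, b) = 2 + E (h(E, b) = E + 2 = 2 + E)
M = -11 (M = -13 + (2 + 0) = -13 + 2 = -11)
15*(-34 + M) = 15*(-34 - 11) = 15*(-45) = -675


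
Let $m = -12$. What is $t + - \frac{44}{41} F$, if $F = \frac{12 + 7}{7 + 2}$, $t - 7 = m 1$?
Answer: $- \frac{2681}{369} \approx -7.2656$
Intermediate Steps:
$t = -5$ ($t = 7 - 12 = -5$)
$F = \frac{19}{9} \approx 2.1111$
$t + - \frac{44}{41} F = -5 + - \frac{44}{41} \cdot \frac{19}{9} = -5 + \left(-44\right) \frac{1}{41} \cdot \frac{19}{9} = -5 - \frac{836}{369} = - \frac{2681}{369}$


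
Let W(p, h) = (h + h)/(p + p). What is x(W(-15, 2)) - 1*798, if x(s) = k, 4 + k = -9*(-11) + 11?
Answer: -692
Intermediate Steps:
W(p, h) = h/p (W(p, h) = (2*h)/((2*p)) = (2*h)*(1/(2*p)) = h/p)
k = 106 (k = -4 + (-9*(-11) + 11) = -4 + (99 + 11) = -4 + 110 = 106)
x(s) = 106
x(W(-15, 2)) - 1*798 = 106 - 1*798 = 106 - 798 = -692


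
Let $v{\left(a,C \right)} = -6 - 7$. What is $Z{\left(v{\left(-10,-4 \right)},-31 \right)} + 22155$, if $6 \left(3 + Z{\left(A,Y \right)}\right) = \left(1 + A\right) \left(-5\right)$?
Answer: $22162$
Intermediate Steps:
$v{\left(a,C \right)} = -13$ ($v{\left(a,C \right)} = -6 - 7 = -13$)
$Z{\left(A,Y \right)} = - \frac{23}{6} - \frac{5 A}{6}$ ($Z{\left(A,Y \right)} = -3 + \frac{\left(1 + A\right) \left(-5\right)}{6} = -3 + \frac{-5 - 5 A}{6} = -3 - \left(\frac{5}{6} + \frac{5 A}{6}\right) = - \frac{23}{6} - \frac{5 A}{6}$)
$Z{\left(v{\left(-10,-4 \right)},-31 \right)} + 22155 = \left(- \frac{23}{6} - - \frac{65}{6}\right) + 22155 = \left(- \frac{23}{6} + \frac{65}{6}\right) + 22155 = 7 + 22155 = 22162$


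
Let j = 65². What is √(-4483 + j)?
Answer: I*√258 ≈ 16.062*I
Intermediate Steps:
j = 4225
√(-4483 + j) = √(-4483 + 4225) = √(-258) = I*√258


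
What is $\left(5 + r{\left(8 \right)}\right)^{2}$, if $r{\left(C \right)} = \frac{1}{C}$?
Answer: $\frac{1681}{64} \approx 26.266$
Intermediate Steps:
$\left(5 + r{\left(8 \right)}\right)^{2} = \left(5 + \frac{1}{8}\right)^{2} = \left(\frac{41}{8}\right)^{2} = \frac{1681}{64}$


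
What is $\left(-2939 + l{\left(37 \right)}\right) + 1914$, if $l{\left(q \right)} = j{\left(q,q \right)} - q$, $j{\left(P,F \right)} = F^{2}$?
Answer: $307$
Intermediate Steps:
$l{\left(q \right)} = q^{2} - q$
$\left(-2939 + l{\left(37 \right)}\right) + 1914 = \left(-2939 + 37 \left(-1 + 37\right)\right) + 1914 = \left(-2939 + 37 \cdot 36\right) + 1914 = \left(-2939 + 1332\right) + 1914 = -1607 + 1914 = 307$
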